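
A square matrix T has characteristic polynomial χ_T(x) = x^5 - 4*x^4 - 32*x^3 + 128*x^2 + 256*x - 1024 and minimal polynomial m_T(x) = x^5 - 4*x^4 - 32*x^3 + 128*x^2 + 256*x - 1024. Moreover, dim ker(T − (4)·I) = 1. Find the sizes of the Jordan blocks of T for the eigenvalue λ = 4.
Block sizes for λ = 4: [3]

Step 1 — from the characteristic polynomial, algebraic multiplicity of λ = 4 is 3. From dim ker(T − (4)·I) = 1, there are exactly 1 Jordan blocks for λ = 4.
Step 2 — from the minimal polynomial, the factor (x − 4)^3 tells us the largest block for λ = 4 has size 3.
Step 3 — with total size 3, 1 blocks, and largest block 3, the block sizes (in nonincreasing order) are [3].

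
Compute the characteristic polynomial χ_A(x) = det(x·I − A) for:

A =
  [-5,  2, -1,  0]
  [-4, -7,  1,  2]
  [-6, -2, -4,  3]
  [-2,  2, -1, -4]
x^4 + 20*x^3 + 150*x^2 + 500*x + 625

Expanding det(x·I − A) (e.g. by cofactor expansion or by noting that A is similar to its Jordan form J, which has the same characteristic polynomial as A) gives
  χ_A(x) = x^4 + 20*x^3 + 150*x^2 + 500*x + 625
which factors as (x + 5)^4. The eigenvalues (with algebraic multiplicities) are λ = -5 with multiplicity 4.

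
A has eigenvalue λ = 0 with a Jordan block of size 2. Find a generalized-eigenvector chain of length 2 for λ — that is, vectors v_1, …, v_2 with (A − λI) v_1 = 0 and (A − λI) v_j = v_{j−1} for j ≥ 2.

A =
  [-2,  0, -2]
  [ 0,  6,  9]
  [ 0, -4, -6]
A Jordan chain for λ = 0 of length 2:
v_1 = (-4, -6, 4)ᵀ
v_2 = (2, -1, 0)ᵀ

Let N = A − (0)·I. We want v_2 with N^2 v_2 = 0 but N^1 v_2 ≠ 0; then v_{j-1} := N · v_j for j = 2, …, 2.

Pick v_2 = (2, -1, 0)ᵀ.
Then v_1 = N · v_2 = (-4, -6, 4)ᵀ.

Sanity check: (A − (0)·I) v_1 = (0, 0, 0)ᵀ = 0. ✓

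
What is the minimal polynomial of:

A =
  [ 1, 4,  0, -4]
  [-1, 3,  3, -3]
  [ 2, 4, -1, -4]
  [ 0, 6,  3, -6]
x^3 + 2*x^2 + x

The characteristic polynomial is χ_A(x) = x*(x + 1)^3, so the eigenvalues are known. The minimal polynomial is
  m_A(x) = Π_λ (x − λ)^{k_λ}
where k_λ is the size of the *largest* Jordan block for λ (equivalently, the smallest k with (A − λI)^k v = 0 for every generalised eigenvector v of λ).

  λ = -1: largest Jordan block has size 2, contributing (x + 1)^2
  λ = 0: largest Jordan block has size 1, contributing (x − 0)

So m_A(x) = x*(x + 1)^2 = x^3 + 2*x^2 + x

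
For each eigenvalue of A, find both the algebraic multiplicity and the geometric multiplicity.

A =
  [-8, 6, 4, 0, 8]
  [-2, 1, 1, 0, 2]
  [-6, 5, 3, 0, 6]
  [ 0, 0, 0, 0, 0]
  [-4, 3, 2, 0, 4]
λ = 0: alg = 5, geom = 3

Step 1 — factor the characteristic polynomial to read off the algebraic multiplicities:
  χ_A(x) = x^5

Step 2 — compute geometric multiplicities via the rank-nullity identity g(λ) = n − rank(A − λI):
  rank(A − (0)·I) = 2, so dim ker(A − (0)·I) = n − 2 = 3

Summary:
  λ = 0: algebraic multiplicity = 5, geometric multiplicity = 3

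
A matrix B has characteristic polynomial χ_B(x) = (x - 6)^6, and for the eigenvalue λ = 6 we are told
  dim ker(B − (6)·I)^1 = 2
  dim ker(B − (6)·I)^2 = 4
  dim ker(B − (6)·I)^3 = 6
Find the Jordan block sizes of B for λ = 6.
Block sizes for λ = 6: [3, 3]

From the dimensions of kernels of powers, the number of Jordan blocks of size at least j is d_j − d_{j−1} where d_j = dim ker(N^j) (with d_0 = 0). Computing the differences gives [2, 2, 2].
The number of blocks of size exactly k is (#blocks of size ≥ k) − (#blocks of size ≥ k + 1), so the partition is: 2 block(s) of size 3.
In nonincreasing order the block sizes are [3, 3].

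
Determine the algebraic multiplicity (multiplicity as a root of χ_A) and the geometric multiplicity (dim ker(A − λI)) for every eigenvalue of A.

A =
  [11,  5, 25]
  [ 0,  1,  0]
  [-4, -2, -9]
λ = 1: alg = 3, geom = 2

Step 1 — factor the characteristic polynomial to read off the algebraic multiplicities:
  χ_A(x) = (x - 1)^3

Step 2 — compute geometric multiplicities via the rank-nullity identity g(λ) = n − rank(A − λI):
  rank(A − (1)·I) = 1, so dim ker(A − (1)·I) = n − 1 = 2

Summary:
  λ = 1: algebraic multiplicity = 3, geometric multiplicity = 2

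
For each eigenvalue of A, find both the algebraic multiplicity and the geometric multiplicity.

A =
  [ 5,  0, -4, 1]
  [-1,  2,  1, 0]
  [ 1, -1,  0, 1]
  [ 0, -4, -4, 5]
λ = 3: alg = 4, geom = 2

Step 1 — factor the characteristic polynomial to read off the algebraic multiplicities:
  χ_A(x) = (x - 3)^4

Step 2 — compute geometric multiplicities via the rank-nullity identity g(λ) = n − rank(A − λI):
  rank(A − (3)·I) = 2, so dim ker(A − (3)·I) = n − 2 = 2

Summary:
  λ = 3: algebraic multiplicity = 4, geometric multiplicity = 2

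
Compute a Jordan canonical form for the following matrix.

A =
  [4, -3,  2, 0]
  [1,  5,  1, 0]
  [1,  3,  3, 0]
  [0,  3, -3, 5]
J_1(2) ⊕ J_2(5) ⊕ J_1(5)

The characteristic polynomial is
  det(x·I − A) = x^4 - 17*x^3 + 105*x^2 - 275*x + 250 = (x - 5)^3*(x - 2)

Eigenvalues and multiplicities (the geometric multiplicity of λ is n − rank(A − λI), which equals the number of Jordan blocks for λ):
  λ = 2: algebraic multiplicity = 1, geometric multiplicity = 1
  λ = 5: algebraic multiplicity = 3, geometric multiplicity = 2

Determining the block sizes for each eigenvalue:
  λ = 2: one block (gm = 1), so the single block has size am = 1 → block sizes [1]
  λ = 5: 2 blocks summing to 3 forces exactly one block of size 2 and the rest size 1 → block sizes [2, 1]

Assembling the blocks gives a Jordan form
J =
  [2, 0, 0, 0]
  [0, 5, 1, 0]
  [0, 0, 5, 0]
  [0, 0, 0, 5]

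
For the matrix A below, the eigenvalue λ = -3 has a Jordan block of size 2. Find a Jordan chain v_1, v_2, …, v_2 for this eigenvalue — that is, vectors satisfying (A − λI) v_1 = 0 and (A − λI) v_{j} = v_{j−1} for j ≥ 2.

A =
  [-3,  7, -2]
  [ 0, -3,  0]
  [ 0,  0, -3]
A Jordan chain for λ = -3 of length 2:
v_1 = (7, 0, 0)ᵀ
v_2 = (0, 1, 0)ᵀ

Let N = A − (-3)·I. We want v_2 with N^2 v_2 = 0 but N^1 v_2 ≠ 0; then v_{j-1} := N · v_j for j = 2, …, 2.

Pick v_2 = (0, 1, 0)ᵀ.
Then v_1 = N · v_2 = (7, 0, 0)ᵀ.

Sanity check: (A − (-3)·I) v_1 = (0, 0, 0)ᵀ = 0. ✓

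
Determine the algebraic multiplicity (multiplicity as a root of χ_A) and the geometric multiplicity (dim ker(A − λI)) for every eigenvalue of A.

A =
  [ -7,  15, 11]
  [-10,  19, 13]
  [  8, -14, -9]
λ = 1: alg = 3, geom = 1

Step 1 — factor the characteristic polynomial to read off the algebraic multiplicities:
  χ_A(x) = (x - 1)^3

Step 2 — compute geometric multiplicities via the rank-nullity identity g(λ) = n − rank(A − λI):
  rank(A − (1)·I) = 2, so dim ker(A − (1)·I) = n − 2 = 1

Summary:
  λ = 1: algebraic multiplicity = 3, geometric multiplicity = 1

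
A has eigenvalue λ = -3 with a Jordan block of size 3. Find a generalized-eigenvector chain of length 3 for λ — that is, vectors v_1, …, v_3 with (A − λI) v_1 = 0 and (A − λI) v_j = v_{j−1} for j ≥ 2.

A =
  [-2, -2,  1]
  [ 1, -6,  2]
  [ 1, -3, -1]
A Jordan chain for λ = -3 of length 3:
v_1 = (1, 1, 1)ᵀ
v_2 = (-2, -3, -3)ᵀ
v_3 = (0, 1, 0)ᵀ

Let N = A − (-3)·I. We want v_3 with N^3 v_3 = 0 but N^2 v_3 ≠ 0; then v_{j-1} := N · v_j for j = 3, …, 2.

Pick v_3 = (0, 1, 0)ᵀ.
Then v_2 = N · v_3 = (-2, -3, -3)ᵀ.
Then v_1 = N · v_2 = (1, 1, 1)ᵀ.

Sanity check: (A − (-3)·I) v_1 = (0, 0, 0)ᵀ = 0. ✓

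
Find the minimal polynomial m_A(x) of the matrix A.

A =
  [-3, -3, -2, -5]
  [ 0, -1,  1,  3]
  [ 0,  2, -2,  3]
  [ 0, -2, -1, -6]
x^2 + 6*x + 9

The characteristic polynomial is χ_A(x) = (x + 3)^4, so the eigenvalues are known. The minimal polynomial is
  m_A(x) = Π_λ (x − λ)^{k_λ}
where k_λ is the size of the *largest* Jordan block for λ (equivalently, the smallest k with (A − λI)^k v = 0 for every generalised eigenvector v of λ).

  λ = -3: largest Jordan block has size 2, contributing (x + 3)^2

So m_A(x) = (x + 3)^2 = x^2 + 6*x + 9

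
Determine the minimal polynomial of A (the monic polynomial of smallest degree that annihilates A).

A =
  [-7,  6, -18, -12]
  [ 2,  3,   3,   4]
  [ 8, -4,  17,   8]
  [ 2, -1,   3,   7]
x^3 - 15*x^2 + 75*x - 125

The characteristic polynomial is χ_A(x) = (x - 5)^4, so the eigenvalues are known. The minimal polynomial is
  m_A(x) = Π_λ (x − λ)^{k_λ}
where k_λ is the size of the *largest* Jordan block for λ (equivalently, the smallest k with (A − λI)^k v = 0 for every generalised eigenvector v of λ).

  λ = 5: largest Jordan block has size 3, contributing (x − 5)^3

So m_A(x) = (x - 5)^3 = x^3 - 15*x^2 + 75*x - 125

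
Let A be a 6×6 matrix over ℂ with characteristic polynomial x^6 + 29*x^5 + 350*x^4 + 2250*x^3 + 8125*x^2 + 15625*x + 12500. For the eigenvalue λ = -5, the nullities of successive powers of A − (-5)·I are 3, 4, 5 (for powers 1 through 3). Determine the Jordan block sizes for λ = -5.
Block sizes for λ = -5: [3, 1, 1]

From the dimensions of kernels of powers, the number of Jordan blocks of size at least j is d_j − d_{j−1} where d_j = dim ker(N^j) (with d_0 = 0). Computing the differences gives [3, 1, 1].
The number of blocks of size exactly k is (#blocks of size ≥ k) − (#blocks of size ≥ k + 1), so the partition is: 2 block(s) of size 1, 1 block(s) of size 3.
In nonincreasing order the block sizes are [3, 1, 1].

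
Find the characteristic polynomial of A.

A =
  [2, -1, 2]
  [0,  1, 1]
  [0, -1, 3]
x^3 - 6*x^2 + 12*x - 8

Expanding det(x·I − A) (e.g. by cofactor expansion or by noting that A is similar to its Jordan form J, which has the same characteristic polynomial as A) gives
  χ_A(x) = x^3 - 6*x^2 + 12*x - 8
which factors as (x - 2)^3. The eigenvalues (with algebraic multiplicities) are λ = 2 with multiplicity 3.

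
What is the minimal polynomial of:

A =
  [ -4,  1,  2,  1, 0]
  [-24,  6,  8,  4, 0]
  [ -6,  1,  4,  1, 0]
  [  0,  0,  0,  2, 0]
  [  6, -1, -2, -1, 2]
x^2 - 4*x + 4

The characteristic polynomial is χ_A(x) = (x - 2)^5, so the eigenvalues are known. The minimal polynomial is
  m_A(x) = Π_λ (x − λ)^{k_λ}
where k_λ is the size of the *largest* Jordan block for λ (equivalently, the smallest k with (A − λI)^k v = 0 for every generalised eigenvector v of λ).

  λ = 2: largest Jordan block has size 2, contributing (x − 2)^2

So m_A(x) = (x - 2)^2 = x^2 - 4*x + 4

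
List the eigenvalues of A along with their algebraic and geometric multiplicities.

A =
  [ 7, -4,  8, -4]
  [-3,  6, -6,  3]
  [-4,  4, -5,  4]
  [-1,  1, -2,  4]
λ = 3: alg = 4, geom = 3

Step 1 — factor the characteristic polynomial to read off the algebraic multiplicities:
  χ_A(x) = (x - 3)^4

Step 2 — compute geometric multiplicities via the rank-nullity identity g(λ) = n − rank(A − λI):
  rank(A − (3)·I) = 1, so dim ker(A − (3)·I) = n − 1 = 3

Summary:
  λ = 3: algebraic multiplicity = 4, geometric multiplicity = 3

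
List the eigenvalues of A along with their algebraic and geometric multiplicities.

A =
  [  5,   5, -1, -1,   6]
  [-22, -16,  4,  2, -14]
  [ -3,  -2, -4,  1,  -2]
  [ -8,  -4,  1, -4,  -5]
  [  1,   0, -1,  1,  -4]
λ = -5: alg = 3, geom = 1; λ = -4: alg = 2, geom = 1

Step 1 — factor the characteristic polynomial to read off the algebraic multiplicities:
  χ_A(x) = (x + 4)^2*(x + 5)^3

Step 2 — compute geometric multiplicities via the rank-nullity identity g(λ) = n − rank(A − λI):
  rank(A − (-5)·I) = 4, so dim ker(A − (-5)·I) = n − 4 = 1
  rank(A − (-4)·I) = 4, so dim ker(A − (-4)·I) = n − 4 = 1

Summary:
  λ = -5: algebraic multiplicity = 3, geometric multiplicity = 1
  λ = -4: algebraic multiplicity = 2, geometric multiplicity = 1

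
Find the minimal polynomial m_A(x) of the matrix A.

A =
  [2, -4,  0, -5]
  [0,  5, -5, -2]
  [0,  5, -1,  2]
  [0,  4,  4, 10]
x^4 - 16*x^3 + 88*x^2 - 192*x + 144

The characteristic polynomial is χ_A(x) = (x - 6)^2*(x - 2)^2, so the eigenvalues are known. The minimal polynomial is
  m_A(x) = Π_λ (x − λ)^{k_λ}
where k_λ is the size of the *largest* Jordan block for λ (equivalently, the smallest k with (A − λI)^k v = 0 for every generalised eigenvector v of λ).

  λ = 2: largest Jordan block has size 2, contributing (x − 2)^2
  λ = 6: largest Jordan block has size 2, contributing (x − 6)^2

So m_A(x) = (x - 6)^2*(x - 2)^2 = x^4 - 16*x^3 + 88*x^2 - 192*x + 144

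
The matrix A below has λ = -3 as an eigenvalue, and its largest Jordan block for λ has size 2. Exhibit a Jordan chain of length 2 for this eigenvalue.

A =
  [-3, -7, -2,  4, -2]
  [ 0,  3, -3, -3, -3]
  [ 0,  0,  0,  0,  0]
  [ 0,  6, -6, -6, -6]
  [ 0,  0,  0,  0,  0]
A Jordan chain for λ = -3 of length 2:
v_1 = (1, 0, 0, 0, 0)ᵀ
v_2 = (0, 1, 0, 2, 0)ᵀ

Let N = A − (-3)·I. We want v_2 with N^2 v_2 = 0 but N^1 v_2 ≠ 0; then v_{j-1} := N · v_j for j = 2, …, 2.

Pick v_2 = (0, 1, 0, 2, 0)ᵀ.
Then v_1 = N · v_2 = (1, 0, 0, 0, 0)ᵀ.

Sanity check: (A − (-3)·I) v_1 = (0, 0, 0, 0, 0)ᵀ = 0. ✓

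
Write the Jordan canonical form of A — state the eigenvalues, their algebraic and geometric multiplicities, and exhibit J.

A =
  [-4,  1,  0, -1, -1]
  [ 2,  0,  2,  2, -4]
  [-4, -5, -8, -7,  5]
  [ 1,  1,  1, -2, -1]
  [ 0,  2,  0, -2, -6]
J_3(-4) ⊕ J_1(-4) ⊕ J_1(-4)

The characteristic polynomial is
  det(x·I − A) = x^5 + 20*x^4 + 160*x^3 + 640*x^2 + 1280*x + 1024 = (x + 4)^5

Eigenvalues and multiplicities (the geometric multiplicity of λ is n − rank(A − λI), which equals the number of Jordan blocks for λ):
  λ = -4: algebraic multiplicity = 5, geometric multiplicity = 3

Determining the block sizes for each eigenvalue:
  λ = -4: with am = 5 and gm = 3, the partition is not yet determined (e.g. several partitions of 5 into 3 parts exist). Let N = A − (-4)·I. Computing rank(N^1) = 2, rank(N^2) = 1, rank(N^3) = 0; the number of blocks of size ≥ j is rank(N^{j−1}) − rank(N^j), giving [3, 1, 1]. So we have 1 block(s) of size 3, 2 block(s) of size 1 → block sizes [3, 1, 1]

Assembling the blocks gives a Jordan form
J =
  [-4,  1,  0,  0,  0]
  [ 0, -4,  1,  0,  0]
  [ 0,  0, -4,  0,  0]
  [ 0,  0,  0, -4,  0]
  [ 0,  0,  0,  0, -4]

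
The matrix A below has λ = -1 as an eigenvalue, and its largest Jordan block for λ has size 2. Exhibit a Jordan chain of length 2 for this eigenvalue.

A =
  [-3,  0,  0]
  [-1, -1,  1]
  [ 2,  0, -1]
A Jordan chain for λ = -1 of length 2:
v_1 = (0, 1, 0)ᵀ
v_2 = (0, 0, 1)ᵀ

Let N = A − (-1)·I. We want v_2 with N^2 v_2 = 0 but N^1 v_2 ≠ 0; then v_{j-1} := N · v_j for j = 2, …, 2.

Pick v_2 = (0, 0, 1)ᵀ.
Then v_1 = N · v_2 = (0, 1, 0)ᵀ.

Sanity check: (A − (-1)·I) v_1 = (0, 0, 0)ᵀ = 0. ✓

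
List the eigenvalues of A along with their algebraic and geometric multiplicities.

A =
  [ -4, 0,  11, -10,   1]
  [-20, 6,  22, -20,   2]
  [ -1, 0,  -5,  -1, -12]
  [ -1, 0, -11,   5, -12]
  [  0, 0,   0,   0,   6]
λ = -5: alg = 2, geom = 1; λ = 6: alg = 3, geom = 3

Step 1 — factor the characteristic polynomial to read off the algebraic multiplicities:
  χ_A(x) = (x - 6)^3*(x + 5)^2

Step 2 — compute geometric multiplicities via the rank-nullity identity g(λ) = n − rank(A − λI):
  rank(A − (-5)·I) = 4, so dim ker(A − (-5)·I) = n − 4 = 1
  rank(A − (6)·I) = 2, so dim ker(A − (6)·I) = n − 2 = 3

Summary:
  λ = -5: algebraic multiplicity = 2, geometric multiplicity = 1
  λ = 6: algebraic multiplicity = 3, geometric multiplicity = 3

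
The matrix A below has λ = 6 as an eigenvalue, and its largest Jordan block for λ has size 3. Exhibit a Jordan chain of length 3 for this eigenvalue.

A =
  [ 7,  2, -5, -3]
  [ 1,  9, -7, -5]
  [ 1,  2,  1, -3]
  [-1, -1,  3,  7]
A Jordan chain for λ = 6 of length 3:
v_1 = (1, 2, 1, 0)ᵀ
v_2 = (1, 1, 1, -1)ᵀ
v_3 = (1, 0, 0, 0)ᵀ

Let N = A − (6)·I. We want v_3 with N^3 v_3 = 0 but N^2 v_3 ≠ 0; then v_{j-1} := N · v_j for j = 3, …, 2.

Pick v_3 = (1, 0, 0, 0)ᵀ.
Then v_2 = N · v_3 = (1, 1, 1, -1)ᵀ.
Then v_1 = N · v_2 = (1, 2, 1, 0)ᵀ.

Sanity check: (A − (6)·I) v_1 = (0, 0, 0, 0)ᵀ = 0. ✓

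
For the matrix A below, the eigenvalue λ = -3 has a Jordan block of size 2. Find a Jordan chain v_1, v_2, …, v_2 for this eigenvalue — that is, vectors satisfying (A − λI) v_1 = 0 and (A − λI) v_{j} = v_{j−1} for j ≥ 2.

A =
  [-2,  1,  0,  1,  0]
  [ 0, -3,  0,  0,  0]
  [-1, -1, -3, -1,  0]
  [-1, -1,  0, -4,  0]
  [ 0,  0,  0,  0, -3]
A Jordan chain for λ = -3 of length 2:
v_1 = (1, 0, -1, -1, 0)ᵀ
v_2 = (1, 0, 0, 0, 0)ᵀ

Let N = A − (-3)·I. We want v_2 with N^2 v_2 = 0 but N^1 v_2 ≠ 0; then v_{j-1} := N · v_j for j = 2, …, 2.

Pick v_2 = (1, 0, 0, 0, 0)ᵀ.
Then v_1 = N · v_2 = (1, 0, -1, -1, 0)ᵀ.

Sanity check: (A − (-3)·I) v_1 = (0, 0, 0, 0, 0)ᵀ = 0. ✓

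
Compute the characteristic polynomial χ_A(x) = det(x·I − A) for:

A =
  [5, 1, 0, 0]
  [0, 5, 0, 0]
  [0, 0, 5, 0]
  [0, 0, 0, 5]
x^4 - 20*x^3 + 150*x^2 - 500*x + 625

Expanding det(x·I − A) (e.g. by cofactor expansion or by noting that A is similar to its Jordan form J, which has the same characteristic polynomial as A) gives
  χ_A(x) = x^4 - 20*x^3 + 150*x^2 - 500*x + 625
which factors as (x - 5)^4. The eigenvalues (with algebraic multiplicities) are λ = 5 with multiplicity 4.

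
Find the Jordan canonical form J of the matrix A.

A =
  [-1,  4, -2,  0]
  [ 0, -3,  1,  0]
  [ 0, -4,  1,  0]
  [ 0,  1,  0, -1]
J_3(-1) ⊕ J_1(-1)

The characteristic polynomial is
  det(x·I − A) = x^4 + 4*x^3 + 6*x^2 + 4*x + 1 = (x + 1)^4

Eigenvalues and multiplicities (the geometric multiplicity of λ is n − rank(A − λI), which equals the number of Jordan blocks for λ):
  λ = -1: algebraic multiplicity = 4, geometric multiplicity = 2

Determining the block sizes for each eigenvalue:
  λ = -1: with am = 4 and gm = 2, the partition is not yet determined (e.g. several partitions of 4 into 2 parts exist). Let N = A − (-1)·I. Computing rank(N^1) = 2, rank(N^2) = 1, rank(N^3) = 0; the number of blocks of size ≥ j is rank(N^{j−1}) − rank(N^j), giving [2, 1, 1]. So we have 1 block(s) of size 3, 1 block(s) of size 1 → block sizes [3, 1]

Assembling the blocks gives a Jordan form
J =
  [-1,  1,  0,  0]
  [ 0, -1,  1,  0]
  [ 0,  0, -1,  0]
  [ 0,  0,  0, -1]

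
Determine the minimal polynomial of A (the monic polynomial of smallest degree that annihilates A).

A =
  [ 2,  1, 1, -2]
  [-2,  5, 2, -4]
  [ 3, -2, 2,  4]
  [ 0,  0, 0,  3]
x^3 - 9*x^2 + 27*x - 27

The characteristic polynomial is χ_A(x) = (x - 3)^4, so the eigenvalues are known. The minimal polynomial is
  m_A(x) = Π_λ (x − λ)^{k_λ}
where k_λ is the size of the *largest* Jordan block for λ (equivalently, the smallest k with (A − λI)^k v = 0 for every generalised eigenvector v of λ).

  λ = 3: largest Jordan block has size 3, contributing (x − 3)^3

So m_A(x) = (x - 3)^3 = x^3 - 9*x^2 + 27*x - 27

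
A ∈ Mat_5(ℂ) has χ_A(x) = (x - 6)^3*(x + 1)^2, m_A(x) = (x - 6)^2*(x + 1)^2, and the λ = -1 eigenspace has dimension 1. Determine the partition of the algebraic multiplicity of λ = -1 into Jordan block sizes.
Block sizes for λ = -1: [2]

Step 1 — from the characteristic polynomial, algebraic multiplicity of λ = -1 is 2. From dim ker(A − (-1)·I) = 1, there are exactly 1 Jordan blocks for λ = -1.
Step 2 — from the minimal polynomial, the factor (x + 1)^2 tells us the largest block for λ = -1 has size 2.
Step 3 — with total size 2, 1 blocks, and largest block 2, the block sizes (in nonincreasing order) are [2].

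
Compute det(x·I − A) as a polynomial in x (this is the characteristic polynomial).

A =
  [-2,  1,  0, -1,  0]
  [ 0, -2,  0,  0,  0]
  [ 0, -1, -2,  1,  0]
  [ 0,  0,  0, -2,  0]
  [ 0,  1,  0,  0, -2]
x^5 + 10*x^4 + 40*x^3 + 80*x^2 + 80*x + 32

Expanding det(x·I − A) (e.g. by cofactor expansion or by noting that A is similar to its Jordan form J, which has the same characteristic polynomial as A) gives
  χ_A(x) = x^5 + 10*x^4 + 40*x^3 + 80*x^2 + 80*x + 32
which factors as (x + 2)^5. The eigenvalues (with algebraic multiplicities) are λ = -2 with multiplicity 5.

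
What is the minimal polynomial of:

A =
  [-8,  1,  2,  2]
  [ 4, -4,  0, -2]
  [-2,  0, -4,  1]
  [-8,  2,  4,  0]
x^2 + 8*x + 16

The characteristic polynomial is χ_A(x) = (x + 4)^4, so the eigenvalues are known. The minimal polynomial is
  m_A(x) = Π_λ (x − λ)^{k_λ}
where k_λ is the size of the *largest* Jordan block for λ (equivalently, the smallest k with (A − λI)^k v = 0 for every generalised eigenvector v of λ).

  λ = -4: largest Jordan block has size 2, contributing (x + 4)^2

So m_A(x) = (x + 4)^2 = x^2 + 8*x + 16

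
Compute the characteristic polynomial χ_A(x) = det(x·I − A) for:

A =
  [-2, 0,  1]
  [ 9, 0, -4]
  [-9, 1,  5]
x^3 - 3*x^2 + 3*x - 1

Expanding det(x·I − A) (e.g. by cofactor expansion or by noting that A is similar to its Jordan form J, which has the same characteristic polynomial as A) gives
  χ_A(x) = x^3 - 3*x^2 + 3*x - 1
which factors as (x - 1)^3. The eigenvalues (with algebraic multiplicities) are λ = 1 with multiplicity 3.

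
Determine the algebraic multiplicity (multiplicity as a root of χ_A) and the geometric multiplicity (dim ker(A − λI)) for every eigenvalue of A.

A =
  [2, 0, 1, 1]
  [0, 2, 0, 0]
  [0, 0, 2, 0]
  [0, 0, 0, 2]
λ = 2: alg = 4, geom = 3

Step 1 — factor the characteristic polynomial to read off the algebraic multiplicities:
  χ_A(x) = (x - 2)^4

Step 2 — compute geometric multiplicities via the rank-nullity identity g(λ) = n − rank(A − λI):
  rank(A − (2)·I) = 1, so dim ker(A − (2)·I) = n − 1 = 3

Summary:
  λ = 2: algebraic multiplicity = 4, geometric multiplicity = 3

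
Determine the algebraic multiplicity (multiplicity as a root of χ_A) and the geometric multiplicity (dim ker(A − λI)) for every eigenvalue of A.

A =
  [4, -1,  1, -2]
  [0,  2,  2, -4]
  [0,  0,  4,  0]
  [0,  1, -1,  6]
λ = 4: alg = 4, geom = 3

Step 1 — factor the characteristic polynomial to read off the algebraic multiplicities:
  χ_A(x) = (x - 4)^4

Step 2 — compute geometric multiplicities via the rank-nullity identity g(λ) = n − rank(A − λI):
  rank(A − (4)·I) = 1, so dim ker(A − (4)·I) = n − 1 = 3

Summary:
  λ = 4: algebraic multiplicity = 4, geometric multiplicity = 3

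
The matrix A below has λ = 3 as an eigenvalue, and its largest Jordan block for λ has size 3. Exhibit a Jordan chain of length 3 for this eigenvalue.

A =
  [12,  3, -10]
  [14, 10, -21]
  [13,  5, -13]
A Jordan chain for λ = 3 of length 3:
v_1 = (-7, -49, -21)ᵀ
v_2 = (9, 14, 13)ᵀ
v_3 = (1, 0, 0)ᵀ

Let N = A − (3)·I. We want v_3 with N^3 v_3 = 0 but N^2 v_3 ≠ 0; then v_{j-1} := N · v_j for j = 3, …, 2.

Pick v_3 = (1, 0, 0)ᵀ.
Then v_2 = N · v_3 = (9, 14, 13)ᵀ.
Then v_1 = N · v_2 = (-7, -49, -21)ᵀ.

Sanity check: (A − (3)·I) v_1 = (0, 0, 0)ᵀ = 0. ✓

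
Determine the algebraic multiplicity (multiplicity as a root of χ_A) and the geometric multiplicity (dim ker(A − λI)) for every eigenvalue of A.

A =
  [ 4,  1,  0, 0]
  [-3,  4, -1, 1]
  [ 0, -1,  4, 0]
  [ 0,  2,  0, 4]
λ = 4: alg = 4, geom = 2

Step 1 — factor the characteristic polynomial to read off the algebraic multiplicities:
  χ_A(x) = (x - 4)^4

Step 2 — compute geometric multiplicities via the rank-nullity identity g(λ) = n − rank(A − λI):
  rank(A − (4)·I) = 2, so dim ker(A − (4)·I) = n − 2 = 2

Summary:
  λ = 4: algebraic multiplicity = 4, geometric multiplicity = 2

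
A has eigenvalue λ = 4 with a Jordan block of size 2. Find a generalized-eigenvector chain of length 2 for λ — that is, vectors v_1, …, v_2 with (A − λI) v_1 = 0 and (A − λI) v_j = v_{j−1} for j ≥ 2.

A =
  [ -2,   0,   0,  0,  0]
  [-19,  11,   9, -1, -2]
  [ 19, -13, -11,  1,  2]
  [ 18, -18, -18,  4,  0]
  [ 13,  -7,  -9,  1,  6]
A Jordan chain for λ = 4 of length 2:
v_1 = (0, -2, 2, 0, 2)ᵀ
v_2 = (0, 1, -1, 0, 0)ᵀ

Let N = A − (4)·I. We want v_2 with N^2 v_2 = 0 but N^1 v_2 ≠ 0; then v_{j-1} := N · v_j for j = 2, …, 2.

Pick v_2 = (0, 1, -1, 0, 0)ᵀ.
Then v_1 = N · v_2 = (0, -2, 2, 0, 2)ᵀ.

Sanity check: (A − (4)·I) v_1 = (0, 0, 0, 0, 0)ᵀ = 0. ✓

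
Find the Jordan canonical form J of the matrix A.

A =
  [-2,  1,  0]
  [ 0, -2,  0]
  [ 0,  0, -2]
J_2(-2) ⊕ J_1(-2)

The characteristic polynomial is
  det(x·I − A) = x^3 + 6*x^2 + 12*x + 8 = (x + 2)^3

Eigenvalues and multiplicities (the geometric multiplicity of λ is n − rank(A − λI), which equals the number of Jordan blocks for λ):
  λ = -2: algebraic multiplicity = 3, geometric multiplicity = 2

Determining the block sizes for each eigenvalue:
  λ = -2: 2 blocks summing to 3 forces exactly one block of size 2 and the rest size 1 → block sizes [2, 1]

Assembling the blocks gives a Jordan form
J =
  [-2,  1,  0]
  [ 0, -2,  0]
  [ 0,  0, -2]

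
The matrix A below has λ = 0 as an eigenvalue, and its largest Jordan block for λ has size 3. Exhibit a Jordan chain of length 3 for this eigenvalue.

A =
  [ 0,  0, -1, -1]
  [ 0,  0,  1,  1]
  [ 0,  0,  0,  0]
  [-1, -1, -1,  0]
A Jordan chain for λ = 0 of length 3:
v_1 = (1, -1, 0, 0)ᵀ
v_2 = (0, 0, 0, -1)ᵀ
v_3 = (1, 0, 0, 0)ᵀ

Let N = A − (0)·I. We want v_3 with N^3 v_3 = 0 but N^2 v_3 ≠ 0; then v_{j-1} := N · v_j for j = 3, …, 2.

Pick v_3 = (1, 0, 0, 0)ᵀ.
Then v_2 = N · v_3 = (0, 0, 0, -1)ᵀ.
Then v_1 = N · v_2 = (1, -1, 0, 0)ᵀ.

Sanity check: (A − (0)·I) v_1 = (0, 0, 0, 0)ᵀ = 0. ✓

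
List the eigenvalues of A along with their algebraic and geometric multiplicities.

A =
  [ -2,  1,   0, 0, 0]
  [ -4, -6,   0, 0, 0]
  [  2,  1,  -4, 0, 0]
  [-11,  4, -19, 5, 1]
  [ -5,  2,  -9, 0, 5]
λ = -4: alg = 3, geom = 2; λ = 5: alg = 2, geom = 1

Step 1 — factor the characteristic polynomial to read off the algebraic multiplicities:
  χ_A(x) = (x - 5)^2*(x + 4)^3

Step 2 — compute geometric multiplicities via the rank-nullity identity g(λ) = n − rank(A − λI):
  rank(A − (-4)·I) = 3, so dim ker(A − (-4)·I) = n − 3 = 2
  rank(A − (5)·I) = 4, so dim ker(A − (5)·I) = n − 4 = 1

Summary:
  λ = -4: algebraic multiplicity = 3, geometric multiplicity = 2
  λ = 5: algebraic multiplicity = 2, geometric multiplicity = 1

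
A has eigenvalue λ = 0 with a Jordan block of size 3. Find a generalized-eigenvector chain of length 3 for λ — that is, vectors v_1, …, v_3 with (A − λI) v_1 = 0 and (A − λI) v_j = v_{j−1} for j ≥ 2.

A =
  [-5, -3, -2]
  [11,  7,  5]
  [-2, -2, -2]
A Jordan chain for λ = 0 of length 3:
v_1 = (-4, 12, -8)ᵀ
v_2 = (-5, 11, -2)ᵀ
v_3 = (1, 0, 0)ᵀ

Let N = A − (0)·I. We want v_3 with N^3 v_3 = 0 but N^2 v_3 ≠ 0; then v_{j-1} := N · v_j for j = 3, …, 2.

Pick v_3 = (1, 0, 0)ᵀ.
Then v_2 = N · v_3 = (-5, 11, -2)ᵀ.
Then v_1 = N · v_2 = (-4, 12, -8)ᵀ.

Sanity check: (A − (0)·I) v_1 = (0, 0, 0)ᵀ = 0. ✓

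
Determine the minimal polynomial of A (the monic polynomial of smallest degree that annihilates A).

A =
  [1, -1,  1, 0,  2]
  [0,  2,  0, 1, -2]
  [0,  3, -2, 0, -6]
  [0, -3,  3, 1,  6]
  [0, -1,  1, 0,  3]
x^3 - 3*x^2 + 3*x - 1

The characteristic polynomial is χ_A(x) = (x - 1)^5, so the eigenvalues are known. The minimal polynomial is
  m_A(x) = Π_λ (x − λ)^{k_λ}
where k_λ is the size of the *largest* Jordan block for λ (equivalently, the smallest k with (A − λI)^k v = 0 for every generalised eigenvector v of λ).

  λ = 1: largest Jordan block has size 3, contributing (x − 1)^3

So m_A(x) = (x - 1)^3 = x^3 - 3*x^2 + 3*x - 1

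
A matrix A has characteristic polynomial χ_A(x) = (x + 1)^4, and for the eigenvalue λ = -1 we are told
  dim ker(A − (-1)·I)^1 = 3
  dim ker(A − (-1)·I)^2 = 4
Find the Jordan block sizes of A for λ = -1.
Block sizes for λ = -1: [2, 1, 1]

From the dimensions of kernels of powers, the number of Jordan blocks of size at least j is d_j − d_{j−1} where d_j = dim ker(N^j) (with d_0 = 0). Computing the differences gives [3, 1].
The number of blocks of size exactly k is (#blocks of size ≥ k) − (#blocks of size ≥ k + 1), so the partition is: 2 block(s) of size 1, 1 block(s) of size 2.
In nonincreasing order the block sizes are [2, 1, 1].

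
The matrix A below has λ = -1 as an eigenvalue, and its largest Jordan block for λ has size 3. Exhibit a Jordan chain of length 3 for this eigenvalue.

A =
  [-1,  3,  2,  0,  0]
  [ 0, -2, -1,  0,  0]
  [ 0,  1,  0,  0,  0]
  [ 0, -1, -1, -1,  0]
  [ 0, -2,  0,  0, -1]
A Jordan chain for λ = -1 of length 3:
v_1 = (-1, 0, 0, 0, 2)ᵀ
v_2 = (3, -1, 1, -1, -2)ᵀ
v_3 = (0, 1, 0, 0, 0)ᵀ

Let N = A − (-1)·I. We want v_3 with N^3 v_3 = 0 but N^2 v_3 ≠ 0; then v_{j-1} := N · v_j for j = 3, …, 2.

Pick v_3 = (0, 1, 0, 0, 0)ᵀ.
Then v_2 = N · v_3 = (3, -1, 1, -1, -2)ᵀ.
Then v_1 = N · v_2 = (-1, 0, 0, 0, 2)ᵀ.

Sanity check: (A − (-1)·I) v_1 = (0, 0, 0, 0, 0)ᵀ = 0. ✓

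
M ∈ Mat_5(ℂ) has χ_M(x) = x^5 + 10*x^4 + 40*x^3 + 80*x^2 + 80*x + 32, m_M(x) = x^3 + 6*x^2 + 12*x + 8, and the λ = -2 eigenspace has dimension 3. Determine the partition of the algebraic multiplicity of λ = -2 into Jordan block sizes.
Block sizes for λ = -2: [3, 1, 1]

Step 1 — from the characteristic polynomial, algebraic multiplicity of λ = -2 is 5. From dim ker(M − (-2)·I) = 3, there are exactly 3 Jordan blocks for λ = -2.
Step 2 — from the minimal polynomial, the factor (x + 2)^3 tells us the largest block for λ = -2 has size 3.
Step 3 — with total size 5, 3 blocks, and largest block 3, the block sizes (in nonincreasing order) are [3, 1, 1].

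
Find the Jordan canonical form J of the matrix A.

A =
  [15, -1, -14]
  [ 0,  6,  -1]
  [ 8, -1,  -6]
J_3(5)

The characteristic polynomial is
  det(x·I − A) = x^3 - 15*x^2 + 75*x - 125 = (x - 5)^3

Eigenvalues and multiplicities (the geometric multiplicity of λ is n − rank(A − λI), which equals the number of Jordan blocks for λ):
  λ = 5: algebraic multiplicity = 3, geometric multiplicity = 1

Determining the block sizes for each eigenvalue:
  λ = 5: one block (gm = 1), so the single block has size am = 3 → block sizes [3]

Assembling the blocks gives a Jordan form
J =
  [5, 1, 0]
  [0, 5, 1]
  [0, 0, 5]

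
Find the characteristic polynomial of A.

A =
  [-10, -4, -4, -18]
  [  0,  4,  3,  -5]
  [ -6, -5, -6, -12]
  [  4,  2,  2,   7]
x^4 + 5*x^3 + 9*x^2 + 7*x + 2

Expanding det(x·I − A) (e.g. by cofactor expansion or by noting that A is similar to its Jordan form J, which has the same characteristic polynomial as A) gives
  χ_A(x) = x^4 + 5*x^3 + 9*x^2 + 7*x + 2
which factors as (x + 1)^3*(x + 2). The eigenvalues (with algebraic multiplicities) are λ = -2 with multiplicity 1, λ = -1 with multiplicity 3.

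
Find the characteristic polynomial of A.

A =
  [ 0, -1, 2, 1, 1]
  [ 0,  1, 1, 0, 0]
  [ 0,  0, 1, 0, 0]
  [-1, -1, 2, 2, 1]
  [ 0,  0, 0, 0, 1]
x^5 - 5*x^4 + 10*x^3 - 10*x^2 + 5*x - 1

Expanding det(x·I − A) (e.g. by cofactor expansion or by noting that A is similar to its Jordan form J, which has the same characteristic polynomial as A) gives
  χ_A(x) = x^5 - 5*x^4 + 10*x^3 - 10*x^2 + 5*x - 1
which factors as (x - 1)^5. The eigenvalues (with algebraic multiplicities) are λ = 1 with multiplicity 5.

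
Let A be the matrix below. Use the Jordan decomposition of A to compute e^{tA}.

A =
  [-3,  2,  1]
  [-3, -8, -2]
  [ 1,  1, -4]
e^{tA} =
  [-t^2*exp(-5*t)/2 + 2*t*exp(-5*t) + exp(-5*t), -t^2*exp(-5*t)/2 + 2*t*exp(-5*t), -t^2*exp(-5*t)/2 + t*exp(-5*t)]
  [t^2*exp(-5*t)/2 - 3*t*exp(-5*t), t^2*exp(-5*t)/2 - 3*t*exp(-5*t) + exp(-5*t), t^2*exp(-5*t)/2 - 2*t*exp(-5*t)]
  [t*exp(-5*t), t*exp(-5*t), t*exp(-5*t) + exp(-5*t)]

Strategy: write A = P · J · P⁻¹ where J is a Jordan canonical form, so e^{tA} = P · e^{tJ} · P⁻¹, and e^{tJ} can be computed block-by-block.

A has Jordan form
J =
  [-5,  1,  0]
  [ 0, -5,  1]
  [ 0,  0, -5]
(up to reordering of blocks).

Per-block formulas:
  For a 3×3 Jordan block J_3(-5): exp(t · J_3(-5)) = e^(-5t)·(I + t·N + (t^2/2)·N^2), where N is the 3×3 nilpotent shift.

After assembling e^{tJ} and conjugating by P, we get:

e^{tA} =
  [-t^2*exp(-5*t)/2 + 2*t*exp(-5*t) + exp(-5*t), -t^2*exp(-5*t)/2 + 2*t*exp(-5*t), -t^2*exp(-5*t)/2 + t*exp(-5*t)]
  [t^2*exp(-5*t)/2 - 3*t*exp(-5*t), t^2*exp(-5*t)/2 - 3*t*exp(-5*t) + exp(-5*t), t^2*exp(-5*t)/2 - 2*t*exp(-5*t)]
  [t*exp(-5*t), t*exp(-5*t), t*exp(-5*t) + exp(-5*t)]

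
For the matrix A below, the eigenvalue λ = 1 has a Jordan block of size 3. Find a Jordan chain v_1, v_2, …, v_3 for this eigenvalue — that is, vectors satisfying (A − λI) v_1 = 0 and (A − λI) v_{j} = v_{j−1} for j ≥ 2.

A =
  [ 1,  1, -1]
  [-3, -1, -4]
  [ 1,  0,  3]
A Jordan chain for λ = 1 of length 3:
v_1 = (-4, 2, 2)ᵀ
v_2 = (0, -3, 1)ᵀ
v_3 = (1, 0, 0)ᵀ

Let N = A − (1)·I. We want v_3 with N^3 v_3 = 0 but N^2 v_3 ≠ 0; then v_{j-1} := N · v_j for j = 3, …, 2.

Pick v_3 = (1, 0, 0)ᵀ.
Then v_2 = N · v_3 = (0, -3, 1)ᵀ.
Then v_1 = N · v_2 = (-4, 2, 2)ᵀ.

Sanity check: (A − (1)·I) v_1 = (0, 0, 0)ᵀ = 0. ✓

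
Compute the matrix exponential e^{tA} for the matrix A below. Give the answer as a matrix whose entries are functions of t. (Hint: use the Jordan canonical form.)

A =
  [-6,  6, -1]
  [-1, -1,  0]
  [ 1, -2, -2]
e^{tA} =
  [t^2*exp(-3*t) - 3*t*exp(-3*t) + exp(-3*t), -2*t^2*exp(-3*t) + 6*t*exp(-3*t), t^2*exp(-3*t) - t*exp(-3*t)]
  [t^2*exp(-3*t)/2 - t*exp(-3*t), -t^2*exp(-3*t) + 2*t*exp(-3*t) + exp(-3*t), t^2*exp(-3*t)/2]
  [t*exp(-3*t), -2*t*exp(-3*t), t*exp(-3*t) + exp(-3*t)]

Strategy: write A = P · J · P⁻¹ where J is a Jordan canonical form, so e^{tA} = P · e^{tJ} · P⁻¹, and e^{tJ} can be computed block-by-block.

A has Jordan form
J =
  [-3,  1,  0]
  [ 0, -3,  1]
  [ 0,  0, -3]
(up to reordering of blocks).

Per-block formulas:
  For a 3×3 Jordan block J_3(-3): exp(t · J_3(-3)) = e^(-3t)·(I + t·N + (t^2/2)·N^2), where N is the 3×3 nilpotent shift.

After assembling e^{tJ} and conjugating by P, we get:

e^{tA} =
  [t^2*exp(-3*t) - 3*t*exp(-3*t) + exp(-3*t), -2*t^2*exp(-3*t) + 6*t*exp(-3*t), t^2*exp(-3*t) - t*exp(-3*t)]
  [t^2*exp(-3*t)/2 - t*exp(-3*t), -t^2*exp(-3*t) + 2*t*exp(-3*t) + exp(-3*t), t^2*exp(-3*t)/2]
  [t*exp(-3*t), -2*t*exp(-3*t), t*exp(-3*t) + exp(-3*t)]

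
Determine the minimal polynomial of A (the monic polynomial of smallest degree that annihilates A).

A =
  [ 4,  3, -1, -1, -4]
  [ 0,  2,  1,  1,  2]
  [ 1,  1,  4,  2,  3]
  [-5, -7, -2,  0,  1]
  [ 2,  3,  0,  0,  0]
x^3 - 6*x^2 + 12*x - 8

The characteristic polynomial is χ_A(x) = (x - 2)^5, so the eigenvalues are known. The minimal polynomial is
  m_A(x) = Π_λ (x − λ)^{k_λ}
where k_λ is the size of the *largest* Jordan block for λ (equivalently, the smallest k with (A − λI)^k v = 0 for every generalised eigenvector v of λ).

  λ = 2: largest Jordan block has size 3, contributing (x − 2)^3

So m_A(x) = (x - 2)^3 = x^3 - 6*x^2 + 12*x - 8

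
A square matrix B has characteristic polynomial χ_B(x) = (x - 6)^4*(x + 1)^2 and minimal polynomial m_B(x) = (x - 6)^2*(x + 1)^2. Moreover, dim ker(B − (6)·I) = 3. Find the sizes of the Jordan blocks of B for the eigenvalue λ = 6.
Block sizes for λ = 6: [2, 1, 1]

Step 1 — from the characteristic polynomial, algebraic multiplicity of λ = 6 is 4. From dim ker(B − (6)·I) = 3, there are exactly 3 Jordan blocks for λ = 6.
Step 2 — from the minimal polynomial, the factor (x − 6)^2 tells us the largest block for λ = 6 has size 2.
Step 3 — with total size 4, 3 blocks, and largest block 2, the block sizes (in nonincreasing order) are [2, 1, 1].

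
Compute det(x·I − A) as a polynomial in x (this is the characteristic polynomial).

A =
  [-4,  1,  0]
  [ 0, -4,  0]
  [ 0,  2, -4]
x^3 + 12*x^2 + 48*x + 64

Expanding det(x·I − A) (e.g. by cofactor expansion or by noting that A is similar to its Jordan form J, which has the same characteristic polynomial as A) gives
  χ_A(x) = x^3 + 12*x^2 + 48*x + 64
which factors as (x + 4)^3. The eigenvalues (with algebraic multiplicities) are λ = -4 with multiplicity 3.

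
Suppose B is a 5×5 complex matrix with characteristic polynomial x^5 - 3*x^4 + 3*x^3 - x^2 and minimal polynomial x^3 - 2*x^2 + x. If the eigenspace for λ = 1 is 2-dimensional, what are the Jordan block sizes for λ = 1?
Block sizes for λ = 1: [2, 1]

Step 1 — from the characteristic polynomial, algebraic multiplicity of λ = 1 is 3. From dim ker(B − (1)·I) = 2, there are exactly 2 Jordan blocks for λ = 1.
Step 2 — from the minimal polynomial, the factor (x − 1)^2 tells us the largest block for λ = 1 has size 2.
Step 3 — with total size 3, 2 blocks, and largest block 2, the block sizes (in nonincreasing order) are [2, 1].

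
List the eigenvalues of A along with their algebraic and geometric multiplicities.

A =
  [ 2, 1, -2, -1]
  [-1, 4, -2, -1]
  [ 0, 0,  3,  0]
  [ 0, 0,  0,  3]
λ = 3: alg = 4, geom = 3

Step 1 — factor the characteristic polynomial to read off the algebraic multiplicities:
  χ_A(x) = (x - 3)^4

Step 2 — compute geometric multiplicities via the rank-nullity identity g(λ) = n − rank(A − λI):
  rank(A − (3)·I) = 1, so dim ker(A − (3)·I) = n − 1 = 3

Summary:
  λ = 3: algebraic multiplicity = 4, geometric multiplicity = 3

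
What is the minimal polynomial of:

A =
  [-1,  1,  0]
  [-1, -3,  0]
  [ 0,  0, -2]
x^2 + 4*x + 4

The characteristic polynomial is χ_A(x) = (x + 2)^3, so the eigenvalues are known. The minimal polynomial is
  m_A(x) = Π_λ (x − λ)^{k_λ}
where k_λ is the size of the *largest* Jordan block for λ (equivalently, the smallest k with (A − λI)^k v = 0 for every generalised eigenvector v of λ).

  λ = -2: largest Jordan block has size 2, contributing (x + 2)^2

So m_A(x) = (x + 2)^2 = x^2 + 4*x + 4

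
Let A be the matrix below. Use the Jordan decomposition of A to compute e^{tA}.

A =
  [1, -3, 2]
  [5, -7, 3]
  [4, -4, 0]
e^{tA} =
  [t^2*exp(-2*t) + 3*t*exp(-2*t) + exp(-2*t), -t^2*exp(-2*t) - 3*t*exp(-2*t), t^2*exp(-2*t)/2 + 2*t*exp(-2*t)]
  [t^2*exp(-2*t) + 5*t*exp(-2*t), -t^2*exp(-2*t) - 5*t*exp(-2*t) + exp(-2*t), t^2*exp(-2*t)/2 + 3*t*exp(-2*t)]
  [4*t*exp(-2*t), -4*t*exp(-2*t), 2*t*exp(-2*t) + exp(-2*t)]

Strategy: write A = P · J · P⁻¹ where J is a Jordan canonical form, so e^{tA} = P · e^{tJ} · P⁻¹, and e^{tJ} can be computed block-by-block.

A has Jordan form
J =
  [-2,  1,  0]
  [ 0, -2,  1]
  [ 0,  0, -2]
(up to reordering of blocks).

Per-block formulas:
  For a 3×3 Jordan block J_3(-2): exp(t · J_3(-2)) = e^(-2t)·(I + t·N + (t^2/2)·N^2), where N is the 3×3 nilpotent shift.

After assembling e^{tJ} and conjugating by P, we get:

e^{tA} =
  [t^2*exp(-2*t) + 3*t*exp(-2*t) + exp(-2*t), -t^2*exp(-2*t) - 3*t*exp(-2*t), t^2*exp(-2*t)/2 + 2*t*exp(-2*t)]
  [t^2*exp(-2*t) + 5*t*exp(-2*t), -t^2*exp(-2*t) - 5*t*exp(-2*t) + exp(-2*t), t^2*exp(-2*t)/2 + 3*t*exp(-2*t)]
  [4*t*exp(-2*t), -4*t*exp(-2*t), 2*t*exp(-2*t) + exp(-2*t)]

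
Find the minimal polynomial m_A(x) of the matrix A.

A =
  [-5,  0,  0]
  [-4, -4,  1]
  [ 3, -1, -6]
x^3 + 15*x^2 + 75*x + 125

The characteristic polynomial is χ_A(x) = (x + 5)^3, so the eigenvalues are known. The minimal polynomial is
  m_A(x) = Π_λ (x − λ)^{k_λ}
where k_λ is the size of the *largest* Jordan block for λ (equivalently, the smallest k with (A − λI)^k v = 0 for every generalised eigenvector v of λ).

  λ = -5: largest Jordan block has size 3, contributing (x + 5)^3

So m_A(x) = (x + 5)^3 = x^3 + 15*x^2 + 75*x + 125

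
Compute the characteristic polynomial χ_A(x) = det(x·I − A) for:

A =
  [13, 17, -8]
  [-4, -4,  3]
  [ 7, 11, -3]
x^3 - 6*x^2 + 12*x - 8

Expanding det(x·I − A) (e.g. by cofactor expansion or by noting that A is similar to its Jordan form J, which has the same characteristic polynomial as A) gives
  χ_A(x) = x^3 - 6*x^2 + 12*x - 8
which factors as (x - 2)^3. The eigenvalues (with algebraic multiplicities) are λ = 2 with multiplicity 3.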